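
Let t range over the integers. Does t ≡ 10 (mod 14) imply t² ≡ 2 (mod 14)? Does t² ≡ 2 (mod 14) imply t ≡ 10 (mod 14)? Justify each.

[⇐] This fails: take t = 4. Then 4² = 16 ≡ 2 (mod 14), yet 4 ≡ 4 (mod 14), not 10.

[⇒] Suppose t ≡ 10 (mod 14). Write t = 14j + 10. Then (14j + 10)² = 196j² + 280j + 100 = 14(14j² + 20j + 7) + 2, so t² ≡ 2 (mod 14).

Only the forward direction holds.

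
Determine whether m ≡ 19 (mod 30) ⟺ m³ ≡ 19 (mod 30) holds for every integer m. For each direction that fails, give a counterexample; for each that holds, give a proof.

(⇐) Suppose m³ ≡ 19 (mod 30). The only residue r in {0, …, 29} with r³ ≡ 19 (mod 30) is r = 19, so m ≡ 19 (mod 30).

(⇒) Suppose m ≡ 19 (mod 30). Write m = 30j + 19. Then (30j + 19)³ = 27000j³ + 51300j² + 32490j + 6859 = 30(900j³ + 1710j² + 1083j + 228) + 19, so m³ ≡ 19 (mod 30).

Both directions hold.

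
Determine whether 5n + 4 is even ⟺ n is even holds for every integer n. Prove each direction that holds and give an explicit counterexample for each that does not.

Equivalent; both directions hold.

(→) Suppose 5n + 4 is even. Since 5 is odd, 5n and n have the same parity, so 5n + 4 ≡ n + 4 (mod 2). As 4 is even, 5n + 4 is even exactly when n is even. Thus n is even.

(←) Conversely, suppose n is even; write n = 2j. Then 5n + 4 = 5·(2j) + 4 = 2·5j + 4, which is even.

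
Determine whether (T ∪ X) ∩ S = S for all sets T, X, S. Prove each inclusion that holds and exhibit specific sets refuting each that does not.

(⊆) holds; (⊇) fails.

(⊆) Let x ∈ (T ∪ X) ∩ S. Then either x ∈ T ∩ S and x ∉ X; or x ∈ X ∩ S and x ∉ T; or x ∈ T ∩ X ∩ S. In each case x ∈ S, so (T ∪ X) ∩ S ⊆ S.

(⊇) This inclusion fails. Take T = ∅, X = ∅, S = {1}; then 1 ∈ S but 1 ∉ (T ∪ X) ∩ S.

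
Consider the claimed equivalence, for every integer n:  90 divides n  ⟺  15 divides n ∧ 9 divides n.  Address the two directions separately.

(⇒) holds; (⇐) fails.

[⇒] If 90 ∣ n, write n = 90q. Since 90 = 6·15, n = 15·(6q), so 15 ∣ n; and since 90 = 10·9, n = 9·(10q), so 9 ∣ n.

[⇐] This fails: take n = 45. Both 15 ∣ 45 and 9 ∣ 45, yet 45 is not a multiple of 90 (since 45 = 0·90 + 45), so 90 ∤ 45.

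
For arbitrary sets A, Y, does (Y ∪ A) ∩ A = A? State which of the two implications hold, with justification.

Reverse inclusion. Let x ∈ A. Then either x ∈ A and x ∉ Y; or x ∈ A ∩ Y. In each case x ∈ (Y ∪ A) ∩ A, so A ⊆ (Y ∪ A) ∩ A.

Forward inclusion. Let x ∈ (Y ∪ A) ∩ A. Then either x ∈ A and x ∉ Y; or x ∈ A ∩ Y. In each case x ∈ A, so (Y ∪ A) ∩ A ⊆ A.

Both inclusions hold; the sets are equal.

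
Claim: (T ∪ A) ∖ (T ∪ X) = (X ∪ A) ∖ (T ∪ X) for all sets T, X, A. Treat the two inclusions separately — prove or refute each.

(⟸) Let x ∈ (X ∪ A) ∖ (T ∪ X). Then x ∈ A and x ∉ T, X, from which x ∈ (T ∪ A) ∖ (T ∪ X).

(⟹) Let x ∈ (T ∪ A) ∖ (T ∪ X). Then x ∈ A and x ∉ T, X, from which x ∈ (X ∪ A) ∖ (T ∪ X).

Both inclusions hold.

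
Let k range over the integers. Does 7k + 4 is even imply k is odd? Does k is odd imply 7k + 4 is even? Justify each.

Neither direction holds.

(⇒) This fails: k = 0 gives 7k + 4 = 4, which is even, but 0 is even, not odd.

(⇐) This also fails: k = 1 is odd, but 7k + 4 = 11 is odd, not even.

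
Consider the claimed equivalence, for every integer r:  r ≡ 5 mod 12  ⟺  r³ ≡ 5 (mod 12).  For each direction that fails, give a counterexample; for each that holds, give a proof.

Converse. For the converse, argue contrapositively. If r ≢ 5 (mod 12), then r is congruent to one of 0, 1, 2, 3, 4, 6, 7, 8, 9, 10, 11 modulo 12, and these give r³ ≡ 0, 1, 8, 3, 4, 0, 7, 8, 9, 4, 11 respectively — never 5.

Forward direction. Suppose r ≡ 5 mod 12. Write r = 12j + 5. Then (12j + 5)³ = 1728j³ + 2160j² + 900j + 125 = 12(144j³ + 180j² + 75j + 10) + 5, so r³ ≡ 5 (mod 12).

Equivalent; both directions hold.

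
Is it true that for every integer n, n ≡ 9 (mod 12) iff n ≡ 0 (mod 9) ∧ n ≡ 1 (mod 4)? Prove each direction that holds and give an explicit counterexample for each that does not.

Not equivalent: only (⇐) holds.

(⟸) If n ≡ 0 (mod 9) and n ≡ 1 (mod 4), then by the Chinese remainder theorem n ≡ 9 (mod 36). Since 9 ≡ 9 (mod 12) and 12 ∣ 36, we get n ≡ 9 (mod 12).

(⟹) This fails: n = 21 gives 21 ≡ 9 (mod 12) but 21 ≡ 3 (mod 9), so the conjunction on the right does not hold.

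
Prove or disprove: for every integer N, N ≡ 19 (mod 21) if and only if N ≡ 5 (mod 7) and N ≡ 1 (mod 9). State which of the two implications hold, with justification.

Forward direction. This fails: N = 40 gives 40 ≡ 19 (mod 21) but 40 ≡ 4 (mod 9), so the conjunction on the right does not hold.

Converse. If N ≡ 5 (mod 7) and N ≡ 1 (mod 9), then by the Chinese remainder theorem N ≡ 19 (mod 63). Since 19 ≡ 19 (mod 21) and 21 ∣ 63, we get N ≡ 19 (mod 21).

Only the reverse direction holds.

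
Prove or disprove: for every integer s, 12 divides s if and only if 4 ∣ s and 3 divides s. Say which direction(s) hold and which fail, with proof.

Forward direction. If 12 ∣ s, write s = 12q. Since 12 = 3·4, s = 4·(3q), so 4 ∣ s; and since 12 = 4·3, s = 3·(4q), so 3 ∣ s.

Converse. Suppose 4 ∣ s and 3 ∣ s. Any common multiple of 4 and 3 is a multiple of their lcm; here gcd(4, 3) = 1, so lcm(4, 3) = 4·3 = 12, so 12 ∣ s.

Both directions hold; the statement is true.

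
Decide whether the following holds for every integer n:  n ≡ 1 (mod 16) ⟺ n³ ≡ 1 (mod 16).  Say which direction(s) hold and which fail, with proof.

[⇒] Suppose n ≡ 1 (mod 16). Write n = 16j + 1. Then (16j + 1)³ = 4096j³ + 768j² + 48j + 1 = 16(256j³ + 48j² + 3j) + 1, so n³ ≡ 1 (mod 16).

[⇐] Conversely, suppose n³ ≡ 1 (mod 16). The only residue r in {0, …, 15} with r³ ≡ 1 (mod 16) is r = 1, so n ≡ 1 (mod 16).

The biconditional holds.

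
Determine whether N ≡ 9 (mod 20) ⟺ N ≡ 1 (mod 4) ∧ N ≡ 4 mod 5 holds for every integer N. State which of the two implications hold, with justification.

Both directions hold; the statement is true.

[⇒] Suppose N ≡ 9 (mod 20); write N = 20j + 9. Since 4 ∣ 20, reducing mod 4 gives N ≡ 9 ≡ 1 (mod 4); since 5 ∣ 20, reducing mod 5 gives N ≡ 9 ≡ 4 (mod 5).

[⇐] Conversely, if N ≡ 1 (mod 4) and N ≡ 4 (mod 5), then by the Chinese remainder theorem N ≡ 9 (mod 20). This is exactly N ≡ 9 (mod 20).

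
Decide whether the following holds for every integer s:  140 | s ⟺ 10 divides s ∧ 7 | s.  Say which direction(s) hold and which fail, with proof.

(⇒) holds; (⇐) fails.

(⟹) If 140 ∣ s, write s = 140q. Since 140 = 14·10, s = 10·(14q), so 10 ∣ s; and since 140 = 20·7, s = 7·(20q), so 7 ∣ s.

(⟸) This fails: take s = 70. Both 10 ∣ 70 and 7 ∣ 70, yet 70 is not a multiple of 140 (since 70 = 0·140 + 70), so 140 ∤ 70.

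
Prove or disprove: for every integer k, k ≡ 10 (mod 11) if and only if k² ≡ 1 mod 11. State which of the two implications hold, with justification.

Not equivalent: only (⇒) holds.

(⟹) Suppose k ≡ 10 (mod 11). Write k = 11j + 10. Then (11j + 10)² = 121j² + 220j + 100 = 11(11j² + 20j + 9) + 1, so k² ≡ 1 (mod 11).

(⟸) This fails: take k = 1. Then 1² = 1 ≡ 1 (mod 11), yet 1 ≡ 1 (mod 11), not 10.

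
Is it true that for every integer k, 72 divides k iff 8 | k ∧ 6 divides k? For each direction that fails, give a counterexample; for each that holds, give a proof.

Not equivalent: only (⇒) holds.

[⇒] If 72 ∣ k, write k = 72q. Since 72 = 9·8, k = 8·(9q), so 8 ∣ k; and since 72 = 12·6, k = 6·(12q), so 6 ∣ k.

[⇐] This fails: take k = 24. Both 8 ∣ 24 and 6 ∣ 24, yet 24 is not a multiple of 72 (since 24 = 0·72 + 24), so 72 ∤ 24.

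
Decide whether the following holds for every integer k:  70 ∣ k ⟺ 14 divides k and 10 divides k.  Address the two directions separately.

Both directions hold.

[⇒] If 70 ∣ k, write k = 70q. Since 70 = 5·14, k = 14·(5q), so 14 ∣ k; and since 70 = 7·10, k = 10·(7q), so 10 ∣ k.

[⇐] Suppose 14 ∣ k and 10 ∣ k. Any common multiple of 14 and 10 is a multiple of their lcm; here lcm(14, 10) = 14·10/gcd(14, 10) = 140/2 = 70, so 70 ∣ k.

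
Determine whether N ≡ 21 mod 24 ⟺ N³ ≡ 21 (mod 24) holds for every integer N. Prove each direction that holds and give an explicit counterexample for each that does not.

The biconditional holds.

(⟸) Suppose N³ ≡ 21 (mod 24). The only residue r in {0, …, 23} with r³ ≡ 21 (mod 24) is r = 21, so N ≡ 21 (mod 24).

(⟹) Suppose N ≡ 21 mod 24. Write N = 24j + 21. Then (24j + 21)³ = 13824j³ + 36288j² + 31752j + 9261 = 24(576j³ + 1512j² + 1323j + 385) + 21, so N³ ≡ 21 (mod 24).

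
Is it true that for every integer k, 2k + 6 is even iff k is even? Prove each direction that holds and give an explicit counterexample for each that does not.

(⟹) This fails: take k = 3. Then 2k + 6 = 12, which is even, yet k = 3 is odd, not even.

(⟸) Suppose k is even. Since 2 is even, 2k is even for every k, so 2k + 6 has the same parity as 6, which is even. Hence 2k + 6 is even.

Not equivalent: only (⇐) holds.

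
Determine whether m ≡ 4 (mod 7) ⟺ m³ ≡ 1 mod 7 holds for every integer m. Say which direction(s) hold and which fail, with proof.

Not equivalent: only (⇒) holds.

(→) Suppose m ≡ 4 (mod 7). Write m = 7j + 4. Then (7j + 4)³ = 343j³ + 588j² + 336j + 64 = 7(49j³ + 84j² + 48j + 9) + 1, so m³ ≡ 1 (mod 7).

(←) This fails: take m = 1. Then 1³ = 1 ≡ 1 (mod 7), yet 1 ≡ 1 (mod 7), not 4.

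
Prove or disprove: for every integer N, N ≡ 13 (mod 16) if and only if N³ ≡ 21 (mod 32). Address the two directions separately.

Converse. The residues r modulo 32 with r³ ≡ 21 (mod 32) are exactly {13}, and each is ≡ 13 (mod 16).

Forward direction. This fails: take N = 29. Then 29 ≡ 13 (mod 16), but 29³ = 24389 ≡ 5 (mod 32), not 21.

Not equivalent: only (⇐) holds.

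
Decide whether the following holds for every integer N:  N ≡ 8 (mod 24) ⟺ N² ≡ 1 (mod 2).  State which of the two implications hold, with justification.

Neither implication holds.

[⇒] This fails: take N = 8. Then 8 ≡ 8 (mod 24), but 8² = 64 ≡ 0 (mod 2), not 1.

[⇐] This fails: take N = 1. Then 1² = 1 ≡ 1 (mod 2), yet 1 ≡ 1 (mod 24), not 8.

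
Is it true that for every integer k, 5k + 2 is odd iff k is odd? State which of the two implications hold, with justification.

Both directions hold; the statement is true.

(⟹) Suppose 5k + 2 is odd. Since 5 is odd, 5k and k have the same parity, so 5k + 2 ≡ k + 2 (mod 2). As 2 is even, 5k + 2 is odd exactly when k is odd. Thus k is odd.

(⟸) Conversely, suppose k is odd; write k = 2j + 1. Then 5k + 2 = 5·(2j + 1) + 2 = 2·5j + 7, which is odd.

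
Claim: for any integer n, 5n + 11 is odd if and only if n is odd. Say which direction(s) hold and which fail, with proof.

(⇒) This fails: n = 2 gives 5n + 11 = 21, which is odd, but 2 is even, not odd.

(⇐) This also fails: n = 5 is odd, but 5n + 11 = 36 is even, not odd.

(⇒) fails and (⇐) fails.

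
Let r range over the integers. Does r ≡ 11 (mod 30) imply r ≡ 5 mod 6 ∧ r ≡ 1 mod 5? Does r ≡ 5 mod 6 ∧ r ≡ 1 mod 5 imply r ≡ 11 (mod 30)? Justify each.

Both directions hold.

(←) If r ≡ 5 (mod 6) and r ≡ 1 (mod 5), then by the Chinese remainder theorem r ≡ 11 (mod 30). This is exactly r ≡ 11 (mod 30).

(→) Suppose r ≡ 11 (mod 30); write r = 30j + 11. Since 6 ∣ 30, reducing mod 6 gives r ≡ 11 ≡ 5 (mod 6); since 5 ∣ 30, reducing mod 5 gives r ≡ 11 ≡ 1 (mod 5).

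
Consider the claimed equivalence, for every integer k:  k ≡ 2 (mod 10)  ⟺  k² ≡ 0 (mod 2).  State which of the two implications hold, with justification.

(⇒) holds; (⇐) fails.

(→) Suppose k ≡ 2 (mod 10). Then k² ≡ 2² = 4 (mod 10), and since 2 ∣ 10, also k² ≡ 0 (mod 2).

(←) This fails: take k = 0. Then 0² = 0 ≡ 0 (mod 2), yet 0 ≡ 0 (mod 10), not 2.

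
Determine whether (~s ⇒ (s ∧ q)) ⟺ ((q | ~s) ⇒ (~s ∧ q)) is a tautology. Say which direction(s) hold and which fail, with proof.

Both directions fail.

[⇒] This fails. Under s = T, q = T, the left side is true but the right side is false.

[⇐] This fails. Under s = F, q = T, the left side is false but the right side is true.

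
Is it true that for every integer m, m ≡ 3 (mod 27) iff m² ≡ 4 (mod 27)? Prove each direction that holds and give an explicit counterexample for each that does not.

[⇒] This fails: take m = 3. Then 3 ≡ 3 (mod 27), but 3² = 9 ≡ 9 (mod 27), not 4.

[⇐] This fails: take m = 2. Then 2² = 4 ≡ 4 (mod 27), yet 2 ≡ 2 (mod 27), not 3.

Neither direction holds.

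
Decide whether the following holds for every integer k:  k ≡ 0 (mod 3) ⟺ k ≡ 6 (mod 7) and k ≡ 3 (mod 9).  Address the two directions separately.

Only the converse holds.

[⇐] If k ≡ 6 (mod 7) and k ≡ 3 (mod 9), then by the Chinese remainder theorem k ≡ 48 (mod 63). Since 48 ≡ 0 (mod 3) and 3 ∣ 63, we get k ≡ 0 (mod 3).

[⇒] This fails: k = 0 gives 0 ≡ 0 (mod 3) but 0 ≡ 0 (mod 7), so the conjunction on the right does not hold.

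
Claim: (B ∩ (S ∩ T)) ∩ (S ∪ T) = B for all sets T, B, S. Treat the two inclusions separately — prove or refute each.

The sets are not equal: only the forward inclusion holds.

Reverse inclusion. This inclusion fails. Take T = ∅, B = {1}, S = ∅; then 1 ∈ B but 1 ∉ (B ∩ (S ∩ T)) ∩ (S ∪ T).

Forward inclusion. Let x ∈ (B ∩ (S ∩ T)) ∩ (S ∪ T). Then x ∈ T ∩ B ∩ S, from which x ∈ B.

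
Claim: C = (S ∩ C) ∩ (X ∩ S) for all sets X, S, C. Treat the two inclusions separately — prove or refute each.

Only the reverse inclusion holds.

(⟹) This inclusion fails. Take X = ∅, S = ∅, C = {1}; then 1 ∈ C but 1 ∉ (S ∩ C) ∩ (X ∩ S).

(⟸) Let x ∈ (S ∩ C) ∩ (X ∩ S). Then x ∈ X ∩ S ∩ C, from which x ∈ C.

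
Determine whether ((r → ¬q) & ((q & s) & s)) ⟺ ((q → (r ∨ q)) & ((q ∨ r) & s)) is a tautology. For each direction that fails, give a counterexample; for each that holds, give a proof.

(→) Assume the antecedent. If s is true, the antecedent forces (s = T, r = F, q = T), and (q → (r ∨ q)) & ((q ∨ r) & s) holds there. If s is false, the antecedent cannot hold. Either way (q → (r ∨ q)) & ((q ∨ r) & s) holds.

(←) This fails. Under s = T, r = T, q = F, the left side is false but the right side is true.

Only the forward implication holds.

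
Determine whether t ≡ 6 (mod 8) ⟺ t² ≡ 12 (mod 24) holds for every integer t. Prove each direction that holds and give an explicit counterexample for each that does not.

Both directions fail.

(⟹) This fails: take t = 14. Then 14 ≡ 6 (mod 8), but 14² = 196 ≡ 4 (mod 24), not 12.

(⟸) This fails: take t = 18. Then 18² = 324 ≡ 12 (mod 24), yet 18 ≡ 2 (mod 8), not 6.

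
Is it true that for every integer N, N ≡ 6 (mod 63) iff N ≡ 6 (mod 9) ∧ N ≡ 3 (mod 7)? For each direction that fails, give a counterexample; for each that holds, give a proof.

Both directions fail.

[⇒] This fails: N = 6 gives 6 ≡ 6 (mod 63) but 6 ≡ 6 (mod 7), so the conjunction on the right does not hold.

[⇐] This fails: N = 24 satisfies both congruences on the right (24 ≡ 6 mod 9 and 24 ≡ 3 mod 7) yet 24 ≡ 24 (mod 63), not 6.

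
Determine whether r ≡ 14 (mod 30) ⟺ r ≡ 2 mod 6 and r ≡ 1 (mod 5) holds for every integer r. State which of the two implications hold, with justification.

Forward direction. This fails: r = 14 gives 14 ≡ 14 (mod 30) but 14 ≡ 4 (mod 5), so the conjunction on the right does not hold.

Converse. This fails: r = 26 satisfies both congruences on the right (26 ≡ 2 mod 6 and 26 ≡ 1 mod 5) yet 26 ≡ 26 (mod 30), not 14.

Both directions fail.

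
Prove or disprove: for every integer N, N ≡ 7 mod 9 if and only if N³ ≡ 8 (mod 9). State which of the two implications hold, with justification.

Both directions fail.

(⇒) This fails: take N = 7. Then 7 ≡ 7 (mod 9), but 7³ = 343 ≡ 1 (mod 9), not 8.

(⇐) This fails: take N = 2. Then 2³ = 8 ≡ 8 (mod 9), yet 2 ≡ 2 (mod 9), not 7.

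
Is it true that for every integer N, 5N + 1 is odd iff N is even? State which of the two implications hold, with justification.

(⟹) Suppose 5N + 1 is odd. Since 5 is odd, 5N and N have the same parity, so 5N + 1 ≡ N + 1 (mod 2). As 1 is odd, 5N + 1 is odd exactly when N is even. Thus N is even.

(⟸) Conversely, suppose N is even; write N = 2j. Then 5N + 1 = 5·(2j) + 1 = 2·5j + 1, which is odd.

Both implications hold.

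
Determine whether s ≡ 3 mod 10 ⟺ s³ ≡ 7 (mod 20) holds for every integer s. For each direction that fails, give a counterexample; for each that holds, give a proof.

Forward direction. This fails: take s = 13. Then 13 ≡ 3 (mod 10), but 13³ = 2197 ≡ 17 (mod 20), not 7.

Converse. The residues r modulo 20 with r³ ≡ 7 (mod 20) are exactly {3}, and each is ≡ 3 (mod 10).

Only the reverse direction holds.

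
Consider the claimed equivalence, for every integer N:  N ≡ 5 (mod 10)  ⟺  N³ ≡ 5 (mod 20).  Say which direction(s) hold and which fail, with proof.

The forward direction fails; the converse holds.

Forward direction. This fails: take N = 15. Then 15 ≡ 5 (mod 10), but 15³ = 3375 ≡ 15 (mod 20), not 5.

Converse. The residues r modulo 20 with r³ ≡ 5 (mod 20) are exactly {5}, and each is ≡ 5 (mod 10).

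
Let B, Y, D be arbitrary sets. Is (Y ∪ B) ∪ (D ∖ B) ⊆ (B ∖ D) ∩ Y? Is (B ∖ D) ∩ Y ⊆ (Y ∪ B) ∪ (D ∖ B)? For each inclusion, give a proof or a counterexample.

Forward inclusion. This inclusion fails. Take B = {1}, Y = ∅, D = ∅; then 1 ∈ (Y ∪ B) ∪ (D ∖ B) but 1 ∉ (B ∖ D) ∩ Y.

Reverse inclusion. Let x ∈ (B ∖ D) ∩ Y. Then x ∈ B ∩ Y and x ∉ D, from which x ∈ (Y ∪ B) ∪ (D ∖ B).

Only the reverse inclusion holds.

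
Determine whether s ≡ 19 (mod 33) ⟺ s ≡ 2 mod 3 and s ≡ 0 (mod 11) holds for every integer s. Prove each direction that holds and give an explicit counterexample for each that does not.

Neither direction holds.

(→) This fails: s = 19 gives 19 ≡ 19 (mod 33) but 19 ≡ 1 (mod 3), so the conjunction on the right does not hold.

(←) This fails: s = 11 satisfies both congruences on the right (11 ≡ 2 mod 3 and 11 ≡ 0 mod 11) yet 11 ≡ 11 (mod 33), not 19.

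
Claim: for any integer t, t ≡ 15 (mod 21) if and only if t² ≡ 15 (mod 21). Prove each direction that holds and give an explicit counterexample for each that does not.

(→) Suppose t ≡ 15 (mod 21). Write t = 21j + 15. Then (21j + 15)² = 441j² + 630j + 225 = 21(21j² + 30j + 10) + 15, so t² ≡ 15 (mod 21).

(←) This fails: take t = 6. Then 6² = 36 ≡ 15 (mod 21), yet 6 ≡ 6 (mod 21), not 15.

Only the forward implication holds.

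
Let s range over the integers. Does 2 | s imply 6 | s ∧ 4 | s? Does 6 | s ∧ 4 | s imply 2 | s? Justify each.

(⇒) fails; (⇐) holds.

(⇒) This fails: take s = 2. Certainly 2 ∣ 2, but 6 ∤ 2.

(⇐) Suppose 6 ∣ s and 4 ∣ s. Any common multiple of 6 and 4 is a multiple of their lcm; here lcm(6, 4) = 6·4/gcd(6, 4) = 24/2 = 12, so 12 ∣ s. Since 2 ∣ 12, it follows that 2 ∣ s.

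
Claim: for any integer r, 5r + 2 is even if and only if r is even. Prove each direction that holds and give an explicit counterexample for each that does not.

[⇒] Suppose 5r + 2 is even. Since 5 is odd, 5r and r have the same parity, so 5r + 2 ≡ r + 2 (mod 2). As 2 is even, 5r + 2 is even exactly when r is even. Thus r is even.

[⇐] Conversely, suppose r is even; write r = 2j. Then 5r + 2 = 5·(2j) + 2 = 2·5j + 2, which is even.

Both implications hold.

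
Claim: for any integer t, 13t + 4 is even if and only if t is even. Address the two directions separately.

[⇐] Suppose t is even; write t = 2j. Then 13t + 4 = 13·(2j) + 4 = 2·13j + 4, which is even.

[⇒] Suppose 13t + 4 is even. Since 13 is odd, 13t and t have the same parity, so 13t + 4 ≡ t + 4 (mod 2). As 4 is even, 13t + 4 is even exactly when t is even. Thus t is even.

The biconditional holds.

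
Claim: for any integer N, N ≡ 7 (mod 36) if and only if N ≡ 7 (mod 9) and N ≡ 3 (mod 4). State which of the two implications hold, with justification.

(→) Suppose N ≡ 7 (mod 36); write N = 36j + 7. Since 9 ∣ 36, reducing mod 9 gives N ≡ 7 (mod 9); since 4 ∣ 36, reducing mod 4 gives N ≡ 7 ≡ 3 (mod 4).

(←) Conversely, if N ≡ 7 (mod 9) and N ≡ 3 (mod 4), then by the Chinese remainder theorem N ≡ 7 (mod 36). This is exactly N ≡ 7 (mod 36).

Both implications hold.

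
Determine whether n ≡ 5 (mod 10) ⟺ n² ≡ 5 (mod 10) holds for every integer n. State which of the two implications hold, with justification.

[⇒] Suppose n ≡ 5 (mod 10). Write n = 10j + 5. Then (10j + 5)² = 100j² + 100j + 25 = 10(10j² + 10j + 2) + 5, so n² ≡ 5 (mod 10).

[⇐] For the converse, argue contrapositively. If n ≢ 5 (mod 10), then n is congruent to one of 0, 1, 2, 3, 4, 6, 7, 8, 9 modulo 10, and these give n² ≡ 0, 1, 4, 9, 6, 6, 9, 4, 1 respectively — never 5.

Both implications hold.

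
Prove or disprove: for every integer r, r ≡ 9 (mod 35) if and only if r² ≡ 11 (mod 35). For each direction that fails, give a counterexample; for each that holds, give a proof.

[⇒] Suppose r ≡ 9 (mod 35). Write r = 35j + 9. Then (35j + 9)² = 1225j² + 630j + 81 = 35(35j² + 18j + 2) + 11, so r² ≡ 11 (mod 35).

[⇐] This fails: take r = 16. Then 16² = 256 ≡ 11 (mod 35), yet 16 ≡ 16 (mod 35), not 9.

Only the forward direction holds.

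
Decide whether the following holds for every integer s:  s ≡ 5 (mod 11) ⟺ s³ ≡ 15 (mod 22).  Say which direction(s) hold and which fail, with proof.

Not equivalent: only (⇐) holds.

Forward direction. This fails: take s = 16. Then 16 ≡ 5 (mod 11), but 16³ = 4096 ≡ 4 (mod 22), not 15.

Converse. The residues r modulo 22 with r³ ≡ 15 (mod 22) are exactly {5}, and each is ≡ 5 (mod 11).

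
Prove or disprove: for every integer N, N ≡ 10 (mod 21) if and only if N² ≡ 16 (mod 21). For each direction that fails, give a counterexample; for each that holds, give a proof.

The forward direction holds; the converse fails.

Converse. This fails: take N = 4. Then 4² = 16 ≡ 16 (mod 21), yet 4 ≡ 4 (mod 21), not 10.

Forward direction. Suppose N ≡ 10 (mod 21). Write N = 21j + 10. Then (21j + 10)² = 441j² + 420j + 100 = 21(21j² + 20j + 4) + 16, so N² ≡ 16 (mod 21).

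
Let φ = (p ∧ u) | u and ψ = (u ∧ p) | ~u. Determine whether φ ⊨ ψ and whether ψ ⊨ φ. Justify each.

Neither implication holds.

(⟹) This fails. Under p = F, u = T, the left side is true but the right side is false.

(⟸) This fails. Under p = F, u = F, the left side is false but the right side is true.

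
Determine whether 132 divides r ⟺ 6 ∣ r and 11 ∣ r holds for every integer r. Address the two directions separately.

Not equivalent: only (⇒) holds.

[⇐] This fails: take r = 66. Both 6 ∣ 66 and 11 ∣ 66, yet 66 is not a multiple of 132 (since 66 = 0·132 + 66), so 132 ∤ 66.

[⇒] If 132 ∣ r, write r = 132q. Since 132 = 22·6, r = 6·(22q), so 6 ∣ r; and since 132 = 12·11, r = 11·(12q), so 11 ∣ r.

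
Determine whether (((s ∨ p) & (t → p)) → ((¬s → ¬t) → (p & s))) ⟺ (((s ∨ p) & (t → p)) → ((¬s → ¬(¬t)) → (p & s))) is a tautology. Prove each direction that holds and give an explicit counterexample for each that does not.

(⇒) This fails. Under p = T, t = T, s = F, the left side is true but the right side is false.

(⇐) This fails. Under p = T, t = F, s = F, the left side is false but the right side is true.

Neither implication holds.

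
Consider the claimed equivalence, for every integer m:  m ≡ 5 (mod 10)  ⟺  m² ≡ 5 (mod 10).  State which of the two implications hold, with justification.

(⇐) For the converse, argue contrapositively. If m ≢ 5 (mod 10), then m is congruent to one of 0, 1, 2, 3, 4, 6, 7, 8, 9 modulo 10, and these give m² ≡ 0, 1, 4, 9, 6, 6, 9, 4, 1 respectively — never 5.

(⇒) Suppose m ≡ 5 (mod 10). Write m = 10j + 5. Then (10j + 5)² = 100j² + 100j + 25 = 10(10j² + 10j + 2) + 5, so m² ≡ 5 (mod 10).

Equivalent; both directions hold.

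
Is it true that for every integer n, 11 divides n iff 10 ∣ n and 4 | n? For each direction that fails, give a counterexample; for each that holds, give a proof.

[⇒] This fails: take n = 11. Certainly 11 ∣ 11, but 10 ∤ 11.

[⇐] This fails: take n = 20. Both 10 ∣ 20 and 4 ∣ 20, yet 20 is not a multiple of 11 (since 20 = 1·11 + 9), so 11 ∤ 20.

(⇒) fails and (⇐) fails.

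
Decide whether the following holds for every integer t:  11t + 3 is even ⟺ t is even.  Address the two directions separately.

(→) This fails: t = 1 gives 11t + 3 = 14, which is even, but 1 is odd, not even.

(←) This also fails: t = 6 is even, but 11t + 3 = 69 is odd, not even.

Neither direction holds.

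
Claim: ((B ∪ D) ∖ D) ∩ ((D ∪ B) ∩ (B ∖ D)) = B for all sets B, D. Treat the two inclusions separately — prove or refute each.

Forward inclusion. Let x ∈ ((B ∪ D) ∖ D) ∩ ((D ∪ B) ∩ (B ∖ D)). Then x ∈ B and x ∉ D, from which x ∈ B.

Reverse inclusion. This inclusion fails. Take B = {1}, D = {1}; then 1 ∈ B but 1 ∉ ((B ∪ D) ∖ D) ∩ ((D ∪ B) ∩ (B ∖ D)).

The sets are not equal: only the forward inclusion holds.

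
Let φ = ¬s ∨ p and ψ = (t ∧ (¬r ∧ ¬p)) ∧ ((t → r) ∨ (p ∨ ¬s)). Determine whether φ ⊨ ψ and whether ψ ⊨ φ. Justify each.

The forward direction fails; the converse holds.

(⟹) This fails. Under p = F, r = F, t = F, s = F, the left side is true but the right side is false.

(⟸) Assume the antecedent. If p is true, the antecedent cannot hold. If p is false, the antecedent forces (p = F, r = F, t = T, s = F), and ¬s ∨ p holds there. Either way ¬s ∨ p holds.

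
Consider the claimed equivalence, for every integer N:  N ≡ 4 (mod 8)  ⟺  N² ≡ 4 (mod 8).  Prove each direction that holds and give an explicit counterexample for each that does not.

Both directions fail.

(⇒) This fails: take N = 4. Then 4 ≡ 4 (mod 8), but 4² = 16 ≡ 0 (mod 8), not 4.

(⇐) This fails: take N = 2. Then 2² = 4 ≡ 4 (mod 8), yet 2 ≡ 2 (mod 8), not 4.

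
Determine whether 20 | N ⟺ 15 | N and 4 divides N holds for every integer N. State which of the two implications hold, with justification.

(→) This fails: take N = 20. Certainly 20 ∣ 20, but 15 ∤ 20.

(←) Suppose 15 ∣ N and 4 ∣ N. Any common multiple of 15 and 4 is a multiple of their lcm; here gcd(15, 4) = 1, so lcm(15, 4) = 15·4 = 60, so 60 ∣ N. Since 20 ∣ 60, it follows that 20 ∣ N.

The forward direction fails; the converse holds.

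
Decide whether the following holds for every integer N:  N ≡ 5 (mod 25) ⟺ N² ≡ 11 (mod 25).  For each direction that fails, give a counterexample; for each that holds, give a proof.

(⟹) This fails: take N = 5. Then 5 ≡ 5 (mod 25), but 5² = 25 ≡ 0 (mod 25), not 11.

(⟸) This fails: take N = 6. Then 6² = 36 ≡ 11 (mod 25), yet 6 ≡ 6 (mod 25), not 5.

(⇒) fails and (⇐) fails.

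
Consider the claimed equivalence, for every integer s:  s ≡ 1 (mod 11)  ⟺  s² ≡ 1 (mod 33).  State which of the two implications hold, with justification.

(⟹) This fails: take s = 12. Then 12 ≡ 1 (mod 11), but 12² = 144 ≡ 12 (mod 33), not 1.

(⟸) This fails: take s = 10. Then 10² = 100 ≡ 1 (mod 33), yet 10 ≡ 10 (mod 11), not 1.

(⇒) fails and (⇐) fails.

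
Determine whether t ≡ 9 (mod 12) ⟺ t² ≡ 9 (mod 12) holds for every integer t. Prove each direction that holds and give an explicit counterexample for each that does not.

(⟹) Suppose t ≡ 9 (mod 12). Write t = 12j + 9. Then (12j + 9)² = 144j² + 216j + 81 = 12(12j² + 18j + 6) + 9, so t² ≡ 9 (mod 12).

(⟸) This fails: take t = 3. Then 3² = 9 ≡ 9 (mod 12), yet 3 ≡ 3 (mod 12), not 9.

(⇒) holds; (⇐) fails.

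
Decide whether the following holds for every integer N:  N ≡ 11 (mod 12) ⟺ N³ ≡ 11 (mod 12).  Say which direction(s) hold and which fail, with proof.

(⇒) Suppose N ≡ 11 (mod 12). Write N = 12j + 11. Then (12j + 11)³ = 1728j³ + 4752j² + 4356j + 1331 = 12(144j³ + 396j² + 363j + 110) + 11, so N³ ≡ 11 (mod 12).

(⇐) For the converse, argue contrapositively. If N ≢ 11 (mod 12), then N is congruent to one of 0, 1, 2, 3, 4, 5, 6, 7, 8, 9, 10 modulo 12, and these give N³ ≡ 0, 1, 8, 3, 4, 5, 0, 7, 8, 9, 4 respectively — never 11.

Both directions hold.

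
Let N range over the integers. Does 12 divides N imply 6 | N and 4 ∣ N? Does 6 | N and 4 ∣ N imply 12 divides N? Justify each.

(⇒) If 12 ∣ N, write N = 12q. Since 12 = 2·6, N = 6·(2q), so 6 ∣ N; and since 12 = 3·4, N = 4·(3q), so 4 ∣ N.

(⇐) Suppose 6 ∣ N and 4 ∣ N. Any common multiple of 6 and 4 is a multiple of their lcm; here lcm(6, 4) = 6·4/gcd(6, 4) = 24/2 = 12, so 12 ∣ N.

Equivalent; both directions hold.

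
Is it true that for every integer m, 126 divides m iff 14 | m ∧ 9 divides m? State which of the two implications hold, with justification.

[⇒] If 126 ∣ m, write m = 126q. Since 126 = 9·14, m = 14·(9q), so 14 ∣ m; and since 126 = 14·9, m = 9·(14q), so 9 ∣ m.

[⇐] Suppose 14 ∣ m and 9 ∣ m. Any common multiple of 14 and 9 is a multiple of their lcm; here gcd(14, 9) = 1, so lcm(14, 9) = 14·9 = 126, so 126 ∣ m.

Both directions hold; the statement is true.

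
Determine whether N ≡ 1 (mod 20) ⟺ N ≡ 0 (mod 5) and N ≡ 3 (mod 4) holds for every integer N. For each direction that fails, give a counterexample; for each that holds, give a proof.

(⟹) This fails: N = 1 gives 1 ≡ 1 (mod 20) but 1 ≡ 1 (mod 5), so the conjunction on the right does not hold.

(⟸) This fails: N = 15 satisfies both congruences on the right (15 ≡ 0 mod 5 and 15 ≡ 3 mod 4) yet 15 ≡ 15 (mod 20), not 1.

(⇒) fails and (⇐) fails.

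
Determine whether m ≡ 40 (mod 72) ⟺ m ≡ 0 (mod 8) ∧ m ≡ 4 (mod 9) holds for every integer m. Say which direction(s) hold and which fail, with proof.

Both directions hold; the statement is true.

(→) Suppose m ≡ 40 (mod 72); write m = 72j + 40. Since 8 ∣ 72, reducing mod 8 gives m ≡ 40 ≡ 0 (mod 8); since 9 ∣ 72, reducing mod 9 gives m ≡ 40 ≡ 4 (mod 9).

(←) Conversely, if m ≡ 0 (mod 8) and m ≡ 4 (mod 9), then by the Chinese remainder theorem m ≡ 40 (mod 72). This is exactly m ≡ 40 (mod 72).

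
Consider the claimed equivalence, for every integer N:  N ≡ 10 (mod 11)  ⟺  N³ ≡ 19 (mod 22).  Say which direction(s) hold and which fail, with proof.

Both directions fail.

[⇒] This fails: take N = 10. Then 10 ≡ 10 (mod 11), but 10³ = 1000 ≡ 10 (mod 22), not 19.

[⇐] This fails: take N = 13. Then 13³ = 2197 ≡ 19 (mod 22), yet 13 ≡ 2 (mod 11), not 10.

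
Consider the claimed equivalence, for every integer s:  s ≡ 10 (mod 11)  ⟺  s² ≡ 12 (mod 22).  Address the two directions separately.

Neither direction holds.

(⇒) This fails: take s = 21. Then 21 ≡ 10 (mod 11), but 21² = 441 ≡ 1 (mod 22), not 12.

(⇐) This fails: take s = 12. Then 12² = 144 ≡ 12 (mod 22), yet 12 ≡ 1 (mod 11), not 10.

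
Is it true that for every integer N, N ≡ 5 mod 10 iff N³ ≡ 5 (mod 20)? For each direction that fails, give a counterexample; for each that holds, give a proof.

[⇒] This fails: take N = 15. Then 15 ≡ 5 (mod 10), but 15³ = 3375 ≡ 15 (mod 20), not 5.

[⇐] Conversely, the residues r modulo 20 with r³ ≡ 5 (mod 20) are exactly {5}, and each is ≡ 5 (mod 10).

Not equivalent: only (⇐) holds.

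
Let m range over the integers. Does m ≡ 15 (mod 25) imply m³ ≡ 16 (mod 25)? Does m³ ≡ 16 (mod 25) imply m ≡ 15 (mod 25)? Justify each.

Neither implication holds.

(⇒) This fails: take m = 15. Then 15 ≡ 15 (mod 25), but 15³ = 3375 ≡ 0 (mod 25), not 16.

(⇐) This fails: take m = 6. Then 6³ = 216 ≡ 16 (mod 25), yet 6 ≡ 6 (mod 25), not 15.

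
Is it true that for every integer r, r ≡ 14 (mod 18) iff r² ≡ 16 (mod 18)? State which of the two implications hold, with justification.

The forward direction holds; the converse fails.

(⇒) Suppose r ≡ 14 (mod 18). Write r = 18j + 14. Then (18j + 14)² = 324j² + 504j + 196 = 18(18j² + 28j + 10) + 16, so r² ≡ 16 (mod 18).

(⇐) This fails: take r = 4. Then 4² = 16 ≡ 16 (mod 18), yet 4 ≡ 4 (mod 18), not 14.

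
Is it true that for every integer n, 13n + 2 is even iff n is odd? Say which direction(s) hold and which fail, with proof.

Neither direction holds.

(→) This fails: n = 0 gives 13n + 2 = 2, which is even, but 0 is even, not odd.

(←) This also fails: n = 7 is odd, but 13n + 2 = 93 is odd, not even.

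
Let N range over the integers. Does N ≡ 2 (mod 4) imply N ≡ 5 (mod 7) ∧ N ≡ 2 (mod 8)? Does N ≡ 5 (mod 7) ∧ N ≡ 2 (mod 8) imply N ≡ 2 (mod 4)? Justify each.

(⇒) fails; (⇐) holds.

(←) If N ≡ 5 (mod 7) and N ≡ 2 (mod 8), then by the Chinese remainder theorem N ≡ 26 (mod 56). Since 26 ≡ 2 (mod 4) and 4 ∣ 56, we get N ≡ 2 (mod 4).

(→) This fails: N = 2 gives 2 ≡ 2 (mod 4) but 2 ≡ 2 (mod 7), so the conjunction on the right does not hold.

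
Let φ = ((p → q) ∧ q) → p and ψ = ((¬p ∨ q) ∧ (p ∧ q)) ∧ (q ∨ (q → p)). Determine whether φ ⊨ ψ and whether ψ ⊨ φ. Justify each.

Only the reverse direction holds.

(⟹) This fails. Under p = F, q = F, the left side is true but the right side is false.

(⟸) Assume the antecedent. If p is true, ((p → q) ∧ q) → p reduces to true regardless of the other variables. If p is false, the antecedent cannot hold. Either way ((p → q) ∧ q) → p holds.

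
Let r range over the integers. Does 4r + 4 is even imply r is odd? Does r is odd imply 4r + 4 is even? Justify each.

(⟹) This fails: take r = 2. Then 4r + 4 = 12, which is even, yet r = 2 is even, not odd.

(⟸) Suppose r is odd. Since 4 is even, 4r is even for every r, so 4r + 4 has the same parity as 4, which is even. Hence 4r + 4 is even.

The forward direction fails; the converse holds.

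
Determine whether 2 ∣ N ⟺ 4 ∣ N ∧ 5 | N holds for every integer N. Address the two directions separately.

Only the reverse direction holds.

Converse. Suppose 4 ∣ N and 5 ∣ N. Any common multiple of 4 and 5 is a multiple of their lcm; here gcd(4, 5) = 1, so lcm(4, 5) = 4·5 = 20, so 20 ∣ N. Since 2 ∣ 20, it follows that 2 ∣ N.

Forward direction. This fails: take N = 2. Certainly 2 ∣ 2, but 4 ∤ 2.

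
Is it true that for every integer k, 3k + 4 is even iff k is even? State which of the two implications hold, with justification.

Equivalent; both directions hold.

(⇒) Suppose 3k + 4 is even. Since 3 is odd, 3k and k have the same parity, so 3k + 4 ≡ k + 4 (mod 2). As 4 is even, 3k + 4 is even exactly when k is even. Thus k is even.

(⇐) Conversely, suppose k is even; write k = 2j. Then 3k + 4 = 3·(2j) + 4 = 2·3j + 4, which is even.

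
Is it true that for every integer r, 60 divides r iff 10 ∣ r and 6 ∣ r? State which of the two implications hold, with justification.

(⇒) If 60 ∣ r, write r = 60q. Since 60 = 6·10, r = 10·(6q), so 10 ∣ r; and since 60 = 10·6, r = 6·(10q), so 6 ∣ r.

(⇐) This fails: take r = 30. Both 10 ∣ 30 and 6 ∣ 30, yet 30 is not a multiple of 60 (since 30 = 0·60 + 30), so 60 ∤ 30.

(⇒) holds; (⇐) fails.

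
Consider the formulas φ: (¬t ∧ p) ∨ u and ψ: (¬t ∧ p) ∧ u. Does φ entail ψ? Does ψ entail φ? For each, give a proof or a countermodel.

Only the reverse direction holds.

(⟹) This fails. Under p = T, t = F, u = F, the left side is true but the right side is false.

(⟸) Assume the antecedent. If p is true, the antecedent forces (p = T, t = F, u = T), and (¬t ∧ p) ∨ u holds there. If p is false, the antecedent cannot hold. Either way (¬t ∧ p) ∨ u holds.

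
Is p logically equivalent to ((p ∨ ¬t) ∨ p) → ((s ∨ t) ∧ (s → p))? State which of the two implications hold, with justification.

(⇒) fails and (⇐) fails.

(→) This fails. Under t = F, p = T, s = F, the left side is true but the right side is false.

(←) This fails. Under t = T, p = F, s = F, the left side is false but the right side is true.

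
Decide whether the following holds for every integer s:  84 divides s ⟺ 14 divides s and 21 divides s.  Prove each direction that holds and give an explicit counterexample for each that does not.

[⇒] If 84 ∣ s, write s = 84q. Since 84 = 6·14, s = 14·(6q), so 14 ∣ s; and since 84 = 4·21, s = 21·(4q), so 21 ∣ s.

[⇐] This fails: take s = 42. Both 14 ∣ 42 and 21 ∣ 42, yet 42 is not a multiple of 84 (since 42 = 0·84 + 42), so 84 ∤ 42.

Only the forward implication holds.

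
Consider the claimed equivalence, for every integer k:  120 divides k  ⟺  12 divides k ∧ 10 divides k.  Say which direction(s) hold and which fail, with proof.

Not equivalent: only (⇒) holds.

(⇐) This fails: take k = 60. Both 12 ∣ 60 and 10 ∣ 60, yet 60 is not a multiple of 120 (since 60 = 0·120 + 60), so 120 ∤ 60.

(⇒) If 120 ∣ k, write k = 120q. Since 120 = 10·12, k = 12·(10q), so 12 ∣ k; and since 120 = 12·10, k = 10·(12q), so 10 ∣ k.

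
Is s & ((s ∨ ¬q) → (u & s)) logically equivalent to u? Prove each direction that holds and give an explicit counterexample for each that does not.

(⇒) Assume the antecedent. If q is true, the antecedent forces (q = T, u = T, s = T), and u holds there. If q is false, the antecedent forces (q = F, u = T, s = T), and u holds there. Either way u holds.

(⇐) This fails. Under q = F, u = T, s = F, the left side is false but the right side is true.

The forward direction holds; the converse fails.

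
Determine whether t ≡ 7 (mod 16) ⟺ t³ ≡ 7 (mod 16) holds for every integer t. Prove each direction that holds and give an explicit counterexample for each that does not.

Both implications hold.

[⇒] Suppose t ≡ 7 (mod 16). Write t = 16j + 7. Then (16j + 7)³ = 4096j³ + 5376j² + 2352j + 343 = 16(256j³ + 336j² + 147j + 21) + 7, so t³ ≡ 7 (mod 16).

[⇐] Conversely, suppose t³ ≡ 7 (mod 16). The only residue r in {0, …, 15} with r³ ≡ 7 (mod 16) is r = 7, so t ≡ 7 (mod 16).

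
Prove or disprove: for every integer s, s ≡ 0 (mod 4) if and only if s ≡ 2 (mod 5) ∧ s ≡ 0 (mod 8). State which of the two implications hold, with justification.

(⟹) This fails: s = 0 gives 0 ≡ 0 (mod 4) but 0 ≡ 0 (mod 5), so the conjunction on the right does not hold.

(⟸) Conversely, if s ≡ 2 (mod 5) and s ≡ 0 (mod 8), then by the Chinese remainder theorem s ≡ 32 (mod 40). Since 32 ≡ 0 (mod 4) and 4 ∣ 40, we get s ≡ 0 (mod 4).

Not equivalent: only (⇐) holds.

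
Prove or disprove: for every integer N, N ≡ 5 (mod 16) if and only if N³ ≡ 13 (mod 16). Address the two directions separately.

Both directions hold.

(⇐) Suppose N³ ≡ 13 (mod 16). The only residue r in {0, …, 15} with r³ ≡ 13 (mod 16) is r = 5, so N ≡ 5 (mod 16).

(⇒) Suppose N ≡ 5 (mod 16). Write N = 16j + 5. Then (16j + 5)³ = 4096j³ + 3840j² + 1200j + 125 = 16(256j³ + 240j² + 75j + 7) + 13, so N³ ≡ 13 (mod 16).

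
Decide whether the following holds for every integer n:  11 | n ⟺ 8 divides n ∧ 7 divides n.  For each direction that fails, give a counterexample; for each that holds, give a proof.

(⇒) fails and (⇐) fails.

[⇒] This fails: take n = 11. Certainly 11 ∣ 11, but 8 ∤ 11.

[⇐] This fails: take n = 56. Both 8 ∣ 56 and 7 ∣ 56, yet 56 is not a multiple of 11 (since 56 = 5·11 + 1), so 11 ∤ 56.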